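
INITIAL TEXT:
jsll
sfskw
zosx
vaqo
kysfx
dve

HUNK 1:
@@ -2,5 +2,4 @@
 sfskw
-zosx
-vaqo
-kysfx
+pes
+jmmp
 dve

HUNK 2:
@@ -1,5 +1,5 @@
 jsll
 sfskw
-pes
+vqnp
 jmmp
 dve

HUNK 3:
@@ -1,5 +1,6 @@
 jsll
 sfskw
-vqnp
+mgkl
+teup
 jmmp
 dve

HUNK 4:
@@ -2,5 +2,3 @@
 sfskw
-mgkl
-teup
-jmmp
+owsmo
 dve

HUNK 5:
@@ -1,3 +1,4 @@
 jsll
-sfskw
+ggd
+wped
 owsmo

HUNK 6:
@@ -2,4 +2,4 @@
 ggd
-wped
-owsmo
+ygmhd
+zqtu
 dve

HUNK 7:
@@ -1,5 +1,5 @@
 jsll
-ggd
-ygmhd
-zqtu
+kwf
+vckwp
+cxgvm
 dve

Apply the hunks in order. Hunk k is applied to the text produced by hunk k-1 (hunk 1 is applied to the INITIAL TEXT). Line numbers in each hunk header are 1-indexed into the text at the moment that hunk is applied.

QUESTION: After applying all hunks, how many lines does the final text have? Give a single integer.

Hunk 1: at line 2 remove [zosx,vaqo,kysfx] add [pes,jmmp] -> 5 lines: jsll sfskw pes jmmp dve
Hunk 2: at line 1 remove [pes] add [vqnp] -> 5 lines: jsll sfskw vqnp jmmp dve
Hunk 3: at line 1 remove [vqnp] add [mgkl,teup] -> 6 lines: jsll sfskw mgkl teup jmmp dve
Hunk 4: at line 2 remove [mgkl,teup,jmmp] add [owsmo] -> 4 lines: jsll sfskw owsmo dve
Hunk 5: at line 1 remove [sfskw] add [ggd,wped] -> 5 lines: jsll ggd wped owsmo dve
Hunk 6: at line 2 remove [wped,owsmo] add [ygmhd,zqtu] -> 5 lines: jsll ggd ygmhd zqtu dve
Hunk 7: at line 1 remove [ggd,ygmhd,zqtu] add [kwf,vckwp,cxgvm] -> 5 lines: jsll kwf vckwp cxgvm dve
Final line count: 5

Answer: 5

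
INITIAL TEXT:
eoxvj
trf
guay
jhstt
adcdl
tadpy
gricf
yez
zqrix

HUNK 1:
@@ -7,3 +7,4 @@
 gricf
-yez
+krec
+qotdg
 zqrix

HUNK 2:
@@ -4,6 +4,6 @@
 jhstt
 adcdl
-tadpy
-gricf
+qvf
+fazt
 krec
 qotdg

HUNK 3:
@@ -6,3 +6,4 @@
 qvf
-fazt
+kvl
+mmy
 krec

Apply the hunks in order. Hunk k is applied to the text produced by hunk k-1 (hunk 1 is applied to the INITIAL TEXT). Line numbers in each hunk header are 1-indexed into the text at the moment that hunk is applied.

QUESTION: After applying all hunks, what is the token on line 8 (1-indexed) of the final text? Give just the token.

Hunk 1: at line 7 remove [yez] add [krec,qotdg] -> 10 lines: eoxvj trf guay jhstt adcdl tadpy gricf krec qotdg zqrix
Hunk 2: at line 4 remove [tadpy,gricf] add [qvf,fazt] -> 10 lines: eoxvj trf guay jhstt adcdl qvf fazt krec qotdg zqrix
Hunk 3: at line 6 remove [fazt] add [kvl,mmy] -> 11 lines: eoxvj trf guay jhstt adcdl qvf kvl mmy krec qotdg zqrix
Final line 8: mmy

Answer: mmy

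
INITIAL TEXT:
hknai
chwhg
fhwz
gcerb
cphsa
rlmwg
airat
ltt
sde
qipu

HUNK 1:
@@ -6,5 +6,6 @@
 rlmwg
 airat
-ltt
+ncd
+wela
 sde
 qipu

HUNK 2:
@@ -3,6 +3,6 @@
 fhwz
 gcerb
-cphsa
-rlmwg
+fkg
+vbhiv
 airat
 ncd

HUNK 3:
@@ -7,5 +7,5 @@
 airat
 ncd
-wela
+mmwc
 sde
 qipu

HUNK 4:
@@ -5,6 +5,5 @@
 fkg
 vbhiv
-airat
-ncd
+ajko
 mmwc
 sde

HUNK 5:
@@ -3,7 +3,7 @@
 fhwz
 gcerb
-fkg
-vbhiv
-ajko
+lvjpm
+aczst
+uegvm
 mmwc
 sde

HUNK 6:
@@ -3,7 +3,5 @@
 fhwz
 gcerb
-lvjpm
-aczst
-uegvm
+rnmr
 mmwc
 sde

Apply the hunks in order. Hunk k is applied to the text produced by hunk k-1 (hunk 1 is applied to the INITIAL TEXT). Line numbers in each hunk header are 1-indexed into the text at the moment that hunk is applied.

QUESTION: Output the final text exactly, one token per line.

Answer: hknai
chwhg
fhwz
gcerb
rnmr
mmwc
sde
qipu

Derivation:
Hunk 1: at line 6 remove [ltt] add [ncd,wela] -> 11 lines: hknai chwhg fhwz gcerb cphsa rlmwg airat ncd wela sde qipu
Hunk 2: at line 3 remove [cphsa,rlmwg] add [fkg,vbhiv] -> 11 lines: hknai chwhg fhwz gcerb fkg vbhiv airat ncd wela sde qipu
Hunk 3: at line 7 remove [wela] add [mmwc] -> 11 lines: hknai chwhg fhwz gcerb fkg vbhiv airat ncd mmwc sde qipu
Hunk 4: at line 5 remove [airat,ncd] add [ajko] -> 10 lines: hknai chwhg fhwz gcerb fkg vbhiv ajko mmwc sde qipu
Hunk 5: at line 3 remove [fkg,vbhiv,ajko] add [lvjpm,aczst,uegvm] -> 10 lines: hknai chwhg fhwz gcerb lvjpm aczst uegvm mmwc sde qipu
Hunk 6: at line 3 remove [lvjpm,aczst,uegvm] add [rnmr] -> 8 lines: hknai chwhg fhwz gcerb rnmr mmwc sde qipu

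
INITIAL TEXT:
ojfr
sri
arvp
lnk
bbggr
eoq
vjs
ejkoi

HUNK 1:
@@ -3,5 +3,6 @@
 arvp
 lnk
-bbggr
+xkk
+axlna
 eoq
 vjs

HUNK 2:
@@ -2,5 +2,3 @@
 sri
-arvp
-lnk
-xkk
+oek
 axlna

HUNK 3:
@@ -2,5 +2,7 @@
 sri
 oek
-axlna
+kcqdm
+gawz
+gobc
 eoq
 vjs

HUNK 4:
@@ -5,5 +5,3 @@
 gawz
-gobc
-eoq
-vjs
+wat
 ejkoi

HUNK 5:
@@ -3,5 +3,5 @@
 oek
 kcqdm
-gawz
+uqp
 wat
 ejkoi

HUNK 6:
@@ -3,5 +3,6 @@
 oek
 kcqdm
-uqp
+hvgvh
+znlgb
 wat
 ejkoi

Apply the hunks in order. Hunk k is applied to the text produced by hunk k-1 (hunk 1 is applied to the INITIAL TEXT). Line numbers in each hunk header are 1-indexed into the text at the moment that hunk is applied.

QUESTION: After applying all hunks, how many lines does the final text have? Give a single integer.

Hunk 1: at line 3 remove [bbggr] add [xkk,axlna] -> 9 lines: ojfr sri arvp lnk xkk axlna eoq vjs ejkoi
Hunk 2: at line 2 remove [arvp,lnk,xkk] add [oek] -> 7 lines: ojfr sri oek axlna eoq vjs ejkoi
Hunk 3: at line 2 remove [axlna] add [kcqdm,gawz,gobc] -> 9 lines: ojfr sri oek kcqdm gawz gobc eoq vjs ejkoi
Hunk 4: at line 5 remove [gobc,eoq,vjs] add [wat] -> 7 lines: ojfr sri oek kcqdm gawz wat ejkoi
Hunk 5: at line 3 remove [gawz] add [uqp] -> 7 lines: ojfr sri oek kcqdm uqp wat ejkoi
Hunk 6: at line 3 remove [uqp] add [hvgvh,znlgb] -> 8 lines: ojfr sri oek kcqdm hvgvh znlgb wat ejkoi
Final line count: 8

Answer: 8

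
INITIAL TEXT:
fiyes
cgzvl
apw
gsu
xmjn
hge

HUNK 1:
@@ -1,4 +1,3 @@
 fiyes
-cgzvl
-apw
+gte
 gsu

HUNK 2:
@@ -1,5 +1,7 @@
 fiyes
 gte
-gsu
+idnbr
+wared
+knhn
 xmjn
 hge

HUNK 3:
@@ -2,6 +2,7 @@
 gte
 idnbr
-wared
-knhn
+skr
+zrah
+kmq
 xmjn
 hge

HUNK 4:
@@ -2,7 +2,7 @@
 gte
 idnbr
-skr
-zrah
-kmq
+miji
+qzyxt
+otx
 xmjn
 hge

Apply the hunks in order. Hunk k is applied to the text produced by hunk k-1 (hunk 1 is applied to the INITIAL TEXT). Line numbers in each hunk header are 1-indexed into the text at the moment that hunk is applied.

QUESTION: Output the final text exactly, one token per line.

Hunk 1: at line 1 remove [cgzvl,apw] add [gte] -> 5 lines: fiyes gte gsu xmjn hge
Hunk 2: at line 1 remove [gsu] add [idnbr,wared,knhn] -> 7 lines: fiyes gte idnbr wared knhn xmjn hge
Hunk 3: at line 2 remove [wared,knhn] add [skr,zrah,kmq] -> 8 lines: fiyes gte idnbr skr zrah kmq xmjn hge
Hunk 4: at line 2 remove [skr,zrah,kmq] add [miji,qzyxt,otx] -> 8 lines: fiyes gte idnbr miji qzyxt otx xmjn hge

Answer: fiyes
gte
idnbr
miji
qzyxt
otx
xmjn
hge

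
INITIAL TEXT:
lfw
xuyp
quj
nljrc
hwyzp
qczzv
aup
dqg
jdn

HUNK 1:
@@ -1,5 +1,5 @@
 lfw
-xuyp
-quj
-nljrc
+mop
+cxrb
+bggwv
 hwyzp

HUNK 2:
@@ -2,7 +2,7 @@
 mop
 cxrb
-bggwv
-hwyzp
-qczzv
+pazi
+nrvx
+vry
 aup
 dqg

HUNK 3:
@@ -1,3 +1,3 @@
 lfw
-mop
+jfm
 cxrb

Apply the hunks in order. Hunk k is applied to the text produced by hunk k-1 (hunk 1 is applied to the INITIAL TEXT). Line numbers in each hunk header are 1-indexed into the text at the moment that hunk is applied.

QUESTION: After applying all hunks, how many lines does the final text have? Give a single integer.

Answer: 9

Derivation:
Hunk 1: at line 1 remove [xuyp,quj,nljrc] add [mop,cxrb,bggwv] -> 9 lines: lfw mop cxrb bggwv hwyzp qczzv aup dqg jdn
Hunk 2: at line 2 remove [bggwv,hwyzp,qczzv] add [pazi,nrvx,vry] -> 9 lines: lfw mop cxrb pazi nrvx vry aup dqg jdn
Hunk 3: at line 1 remove [mop] add [jfm] -> 9 lines: lfw jfm cxrb pazi nrvx vry aup dqg jdn
Final line count: 9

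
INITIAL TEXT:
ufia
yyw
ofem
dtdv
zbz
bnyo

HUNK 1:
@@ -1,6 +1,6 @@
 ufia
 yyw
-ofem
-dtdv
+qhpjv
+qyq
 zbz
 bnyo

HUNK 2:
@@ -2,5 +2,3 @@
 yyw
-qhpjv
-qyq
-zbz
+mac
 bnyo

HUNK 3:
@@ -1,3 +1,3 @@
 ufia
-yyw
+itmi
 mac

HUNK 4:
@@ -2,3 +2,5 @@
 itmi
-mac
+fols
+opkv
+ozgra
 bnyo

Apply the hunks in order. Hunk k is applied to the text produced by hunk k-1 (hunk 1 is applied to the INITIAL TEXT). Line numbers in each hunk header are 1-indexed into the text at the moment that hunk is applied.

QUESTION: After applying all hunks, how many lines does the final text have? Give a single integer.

Hunk 1: at line 1 remove [ofem,dtdv] add [qhpjv,qyq] -> 6 lines: ufia yyw qhpjv qyq zbz bnyo
Hunk 2: at line 2 remove [qhpjv,qyq,zbz] add [mac] -> 4 lines: ufia yyw mac bnyo
Hunk 3: at line 1 remove [yyw] add [itmi] -> 4 lines: ufia itmi mac bnyo
Hunk 4: at line 2 remove [mac] add [fols,opkv,ozgra] -> 6 lines: ufia itmi fols opkv ozgra bnyo
Final line count: 6

Answer: 6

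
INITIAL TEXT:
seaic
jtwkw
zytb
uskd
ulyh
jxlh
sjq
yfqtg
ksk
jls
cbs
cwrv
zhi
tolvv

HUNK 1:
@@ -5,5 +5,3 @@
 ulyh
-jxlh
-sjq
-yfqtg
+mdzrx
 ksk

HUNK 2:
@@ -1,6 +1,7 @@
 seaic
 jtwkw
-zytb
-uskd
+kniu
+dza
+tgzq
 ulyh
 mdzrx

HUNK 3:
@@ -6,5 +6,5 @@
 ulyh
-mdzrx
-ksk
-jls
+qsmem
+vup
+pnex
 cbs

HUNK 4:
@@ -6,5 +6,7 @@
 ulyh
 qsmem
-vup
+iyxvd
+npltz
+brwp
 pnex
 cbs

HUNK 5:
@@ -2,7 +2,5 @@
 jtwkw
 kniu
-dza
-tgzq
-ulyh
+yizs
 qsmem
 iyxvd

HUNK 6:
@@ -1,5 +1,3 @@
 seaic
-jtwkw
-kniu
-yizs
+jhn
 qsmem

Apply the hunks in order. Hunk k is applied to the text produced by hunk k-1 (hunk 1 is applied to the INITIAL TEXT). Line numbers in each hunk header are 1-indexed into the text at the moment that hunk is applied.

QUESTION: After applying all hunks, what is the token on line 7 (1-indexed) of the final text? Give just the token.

Hunk 1: at line 5 remove [jxlh,sjq,yfqtg] add [mdzrx] -> 12 lines: seaic jtwkw zytb uskd ulyh mdzrx ksk jls cbs cwrv zhi tolvv
Hunk 2: at line 1 remove [zytb,uskd] add [kniu,dza,tgzq] -> 13 lines: seaic jtwkw kniu dza tgzq ulyh mdzrx ksk jls cbs cwrv zhi tolvv
Hunk 3: at line 6 remove [mdzrx,ksk,jls] add [qsmem,vup,pnex] -> 13 lines: seaic jtwkw kniu dza tgzq ulyh qsmem vup pnex cbs cwrv zhi tolvv
Hunk 4: at line 6 remove [vup] add [iyxvd,npltz,brwp] -> 15 lines: seaic jtwkw kniu dza tgzq ulyh qsmem iyxvd npltz brwp pnex cbs cwrv zhi tolvv
Hunk 5: at line 2 remove [dza,tgzq,ulyh] add [yizs] -> 13 lines: seaic jtwkw kniu yizs qsmem iyxvd npltz brwp pnex cbs cwrv zhi tolvv
Hunk 6: at line 1 remove [jtwkw,kniu,yizs] add [jhn] -> 11 lines: seaic jhn qsmem iyxvd npltz brwp pnex cbs cwrv zhi tolvv
Final line 7: pnex

Answer: pnex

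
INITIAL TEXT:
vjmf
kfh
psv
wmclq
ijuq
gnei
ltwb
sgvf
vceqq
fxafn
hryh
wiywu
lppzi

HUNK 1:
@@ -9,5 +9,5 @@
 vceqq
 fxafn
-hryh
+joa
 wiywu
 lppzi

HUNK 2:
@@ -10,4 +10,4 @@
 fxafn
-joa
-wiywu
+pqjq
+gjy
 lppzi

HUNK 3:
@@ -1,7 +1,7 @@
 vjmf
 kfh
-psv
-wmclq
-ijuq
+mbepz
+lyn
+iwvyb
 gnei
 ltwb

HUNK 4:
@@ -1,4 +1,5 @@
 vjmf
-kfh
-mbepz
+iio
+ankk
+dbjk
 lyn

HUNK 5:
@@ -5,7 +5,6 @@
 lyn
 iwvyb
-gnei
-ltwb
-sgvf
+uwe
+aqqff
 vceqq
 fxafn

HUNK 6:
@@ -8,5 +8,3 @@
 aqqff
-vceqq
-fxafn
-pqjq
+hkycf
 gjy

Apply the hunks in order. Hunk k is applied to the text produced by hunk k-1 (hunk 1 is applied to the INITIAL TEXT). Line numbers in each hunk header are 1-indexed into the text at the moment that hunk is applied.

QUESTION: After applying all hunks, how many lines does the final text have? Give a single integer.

Answer: 11

Derivation:
Hunk 1: at line 9 remove [hryh] add [joa] -> 13 lines: vjmf kfh psv wmclq ijuq gnei ltwb sgvf vceqq fxafn joa wiywu lppzi
Hunk 2: at line 10 remove [joa,wiywu] add [pqjq,gjy] -> 13 lines: vjmf kfh psv wmclq ijuq gnei ltwb sgvf vceqq fxafn pqjq gjy lppzi
Hunk 3: at line 1 remove [psv,wmclq,ijuq] add [mbepz,lyn,iwvyb] -> 13 lines: vjmf kfh mbepz lyn iwvyb gnei ltwb sgvf vceqq fxafn pqjq gjy lppzi
Hunk 4: at line 1 remove [kfh,mbepz] add [iio,ankk,dbjk] -> 14 lines: vjmf iio ankk dbjk lyn iwvyb gnei ltwb sgvf vceqq fxafn pqjq gjy lppzi
Hunk 5: at line 5 remove [gnei,ltwb,sgvf] add [uwe,aqqff] -> 13 lines: vjmf iio ankk dbjk lyn iwvyb uwe aqqff vceqq fxafn pqjq gjy lppzi
Hunk 6: at line 8 remove [vceqq,fxafn,pqjq] add [hkycf] -> 11 lines: vjmf iio ankk dbjk lyn iwvyb uwe aqqff hkycf gjy lppzi
Final line count: 11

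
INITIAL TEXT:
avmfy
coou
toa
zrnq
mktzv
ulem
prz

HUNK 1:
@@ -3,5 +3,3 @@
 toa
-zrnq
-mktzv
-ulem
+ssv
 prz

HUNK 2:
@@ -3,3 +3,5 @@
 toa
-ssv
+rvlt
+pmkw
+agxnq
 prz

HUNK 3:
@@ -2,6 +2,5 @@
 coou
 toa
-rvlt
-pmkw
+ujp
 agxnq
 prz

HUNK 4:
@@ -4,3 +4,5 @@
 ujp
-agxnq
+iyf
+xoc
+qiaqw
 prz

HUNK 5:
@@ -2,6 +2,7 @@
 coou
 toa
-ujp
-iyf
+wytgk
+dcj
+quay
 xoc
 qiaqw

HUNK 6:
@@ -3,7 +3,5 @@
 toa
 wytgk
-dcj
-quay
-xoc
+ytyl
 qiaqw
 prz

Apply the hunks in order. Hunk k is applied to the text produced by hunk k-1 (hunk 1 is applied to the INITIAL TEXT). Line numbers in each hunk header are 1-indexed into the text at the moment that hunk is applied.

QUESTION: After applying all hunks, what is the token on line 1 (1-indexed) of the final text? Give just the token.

Hunk 1: at line 3 remove [zrnq,mktzv,ulem] add [ssv] -> 5 lines: avmfy coou toa ssv prz
Hunk 2: at line 3 remove [ssv] add [rvlt,pmkw,agxnq] -> 7 lines: avmfy coou toa rvlt pmkw agxnq prz
Hunk 3: at line 2 remove [rvlt,pmkw] add [ujp] -> 6 lines: avmfy coou toa ujp agxnq prz
Hunk 4: at line 4 remove [agxnq] add [iyf,xoc,qiaqw] -> 8 lines: avmfy coou toa ujp iyf xoc qiaqw prz
Hunk 5: at line 2 remove [ujp,iyf] add [wytgk,dcj,quay] -> 9 lines: avmfy coou toa wytgk dcj quay xoc qiaqw prz
Hunk 6: at line 3 remove [dcj,quay,xoc] add [ytyl] -> 7 lines: avmfy coou toa wytgk ytyl qiaqw prz
Final line 1: avmfy

Answer: avmfy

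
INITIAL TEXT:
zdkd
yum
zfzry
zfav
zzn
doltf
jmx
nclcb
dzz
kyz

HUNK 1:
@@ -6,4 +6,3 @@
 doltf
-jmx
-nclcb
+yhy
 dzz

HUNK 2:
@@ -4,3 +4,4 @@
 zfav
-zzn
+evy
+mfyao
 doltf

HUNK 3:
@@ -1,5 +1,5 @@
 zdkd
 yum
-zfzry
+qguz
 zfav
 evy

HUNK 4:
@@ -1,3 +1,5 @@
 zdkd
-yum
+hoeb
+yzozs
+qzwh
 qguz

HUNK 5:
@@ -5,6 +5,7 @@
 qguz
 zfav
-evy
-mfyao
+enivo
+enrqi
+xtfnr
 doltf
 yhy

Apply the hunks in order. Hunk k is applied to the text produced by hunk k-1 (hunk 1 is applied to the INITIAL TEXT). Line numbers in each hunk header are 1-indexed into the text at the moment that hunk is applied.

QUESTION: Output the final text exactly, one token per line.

Hunk 1: at line 6 remove [jmx,nclcb] add [yhy] -> 9 lines: zdkd yum zfzry zfav zzn doltf yhy dzz kyz
Hunk 2: at line 4 remove [zzn] add [evy,mfyao] -> 10 lines: zdkd yum zfzry zfav evy mfyao doltf yhy dzz kyz
Hunk 3: at line 1 remove [zfzry] add [qguz] -> 10 lines: zdkd yum qguz zfav evy mfyao doltf yhy dzz kyz
Hunk 4: at line 1 remove [yum] add [hoeb,yzozs,qzwh] -> 12 lines: zdkd hoeb yzozs qzwh qguz zfav evy mfyao doltf yhy dzz kyz
Hunk 5: at line 5 remove [evy,mfyao] add [enivo,enrqi,xtfnr] -> 13 lines: zdkd hoeb yzozs qzwh qguz zfav enivo enrqi xtfnr doltf yhy dzz kyz

Answer: zdkd
hoeb
yzozs
qzwh
qguz
zfav
enivo
enrqi
xtfnr
doltf
yhy
dzz
kyz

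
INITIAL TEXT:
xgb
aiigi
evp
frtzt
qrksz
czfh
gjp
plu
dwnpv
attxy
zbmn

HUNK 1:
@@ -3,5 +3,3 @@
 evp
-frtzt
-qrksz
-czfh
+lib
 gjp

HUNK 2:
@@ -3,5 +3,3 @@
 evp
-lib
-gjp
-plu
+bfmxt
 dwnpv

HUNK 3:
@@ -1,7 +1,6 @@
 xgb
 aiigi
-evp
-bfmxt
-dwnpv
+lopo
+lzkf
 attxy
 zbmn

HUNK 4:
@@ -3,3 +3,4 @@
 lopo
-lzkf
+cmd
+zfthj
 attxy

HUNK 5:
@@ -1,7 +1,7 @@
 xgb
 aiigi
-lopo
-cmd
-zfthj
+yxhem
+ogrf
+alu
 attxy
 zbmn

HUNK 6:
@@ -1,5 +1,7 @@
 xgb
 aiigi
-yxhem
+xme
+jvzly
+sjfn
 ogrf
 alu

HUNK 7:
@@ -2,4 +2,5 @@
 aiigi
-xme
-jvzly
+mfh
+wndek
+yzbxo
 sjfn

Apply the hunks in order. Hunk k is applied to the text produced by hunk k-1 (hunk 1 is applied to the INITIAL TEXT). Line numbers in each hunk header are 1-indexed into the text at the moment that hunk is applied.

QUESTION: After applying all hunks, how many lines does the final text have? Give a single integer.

Hunk 1: at line 3 remove [frtzt,qrksz,czfh] add [lib] -> 9 lines: xgb aiigi evp lib gjp plu dwnpv attxy zbmn
Hunk 2: at line 3 remove [lib,gjp,plu] add [bfmxt] -> 7 lines: xgb aiigi evp bfmxt dwnpv attxy zbmn
Hunk 3: at line 1 remove [evp,bfmxt,dwnpv] add [lopo,lzkf] -> 6 lines: xgb aiigi lopo lzkf attxy zbmn
Hunk 4: at line 3 remove [lzkf] add [cmd,zfthj] -> 7 lines: xgb aiigi lopo cmd zfthj attxy zbmn
Hunk 5: at line 1 remove [lopo,cmd,zfthj] add [yxhem,ogrf,alu] -> 7 lines: xgb aiigi yxhem ogrf alu attxy zbmn
Hunk 6: at line 1 remove [yxhem] add [xme,jvzly,sjfn] -> 9 lines: xgb aiigi xme jvzly sjfn ogrf alu attxy zbmn
Hunk 7: at line 2 remove [xme,jvzly] add [mfh,wndek,yzbxo] -> 10 lines: xgb aiigi mfh wndek yzbxo sjfn ogrf alu attxy zbmn
Final line count: 10

Answer: 10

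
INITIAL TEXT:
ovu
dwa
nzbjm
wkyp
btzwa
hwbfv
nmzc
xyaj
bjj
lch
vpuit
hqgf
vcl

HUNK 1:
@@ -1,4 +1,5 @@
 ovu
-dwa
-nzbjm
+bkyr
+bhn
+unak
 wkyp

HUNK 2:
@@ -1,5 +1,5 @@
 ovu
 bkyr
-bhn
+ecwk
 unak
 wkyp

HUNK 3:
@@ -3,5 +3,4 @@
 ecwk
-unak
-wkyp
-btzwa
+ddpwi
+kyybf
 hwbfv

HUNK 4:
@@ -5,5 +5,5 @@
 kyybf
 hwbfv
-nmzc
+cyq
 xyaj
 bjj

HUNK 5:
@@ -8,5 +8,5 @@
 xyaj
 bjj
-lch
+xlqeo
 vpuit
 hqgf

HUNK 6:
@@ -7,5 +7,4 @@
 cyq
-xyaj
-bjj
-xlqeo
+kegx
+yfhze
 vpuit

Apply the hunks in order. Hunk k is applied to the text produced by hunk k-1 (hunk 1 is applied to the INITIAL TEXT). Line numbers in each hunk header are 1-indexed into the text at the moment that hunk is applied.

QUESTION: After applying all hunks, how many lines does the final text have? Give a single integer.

Hunk 1: at line 1 remove [dwa,nzbjm] add [bkyr,bhn,unak] -> 14 lines: ovu bkyr bhn unak wkyp btzwa hwbfv nmzc xyaj bjj lch vpuit hqgf vcl
Hunk 2: at line 1 remove [bhn] add [ecwk] -> 14 lines: ovu bkyr ecwk unak wkyp btzwa hwbfv nmzc xyaj bjj lch vpuit hqgf vcl
Hunk 3: at line 3 remove [unak,wkyp,btzwa] add [ddpwi,kyybf] -> 13 lines: ovu bkyr ecwk ddpwi kyybf hwbfv nmzc xyaj bjj lch vpuit hqgf vcl
Hunk 4: at line 5 remove [nmzc] add [cyq] -> 13 lines: ovu bkyr ecwk ddpwi kyybf hwbfv cyq xyaj bjj lch vpuit hqgf vcl
Hunk 5: at line 8 remove [lch] add [xlqeo] -> 13 lines: ovu bkyr ecwk ddpwi kyybf hwbfv cyq xyaj bjj xlqeo vpuit hqgf vcl
Hunk 6: at line 7 remove [xyaj,bjj,xlqeo] add [kegx,yfhze] -> 12 lines: ovu bkyr ecwk ddpwi kyybf hwbfv cyq kegx yfhze vpuit hqgf vcl
Final line count: 12

Answer: 12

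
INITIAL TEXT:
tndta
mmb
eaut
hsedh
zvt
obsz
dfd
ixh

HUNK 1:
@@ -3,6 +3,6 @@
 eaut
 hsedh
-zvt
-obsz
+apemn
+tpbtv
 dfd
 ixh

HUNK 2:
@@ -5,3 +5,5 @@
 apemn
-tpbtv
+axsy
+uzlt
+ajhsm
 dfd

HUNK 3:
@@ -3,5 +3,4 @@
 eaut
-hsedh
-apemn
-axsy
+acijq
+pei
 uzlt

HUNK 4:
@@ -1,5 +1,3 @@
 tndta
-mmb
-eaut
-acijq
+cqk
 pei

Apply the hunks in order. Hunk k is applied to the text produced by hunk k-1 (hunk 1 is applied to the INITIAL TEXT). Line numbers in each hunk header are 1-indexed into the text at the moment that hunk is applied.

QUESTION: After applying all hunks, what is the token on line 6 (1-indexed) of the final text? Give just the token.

Answer: dfd

Derivation:
Hunk 1: at line 3 remove [zvt,obsz] add [apemn,tpbtv] -> 8 lines: tndta mmb eaut hsedh apemn tpbtv dfd ixh
Hunk 2: at line 5 remove [tpbtv] add [axsy,uzlt,ajhsm] -> 10 lines: tndta mmb eaut hsedh apemn axsy uzlt ajhsm dfd ixh
Hunk 3: at line 3 remove [hsedh,apemn,axsy] add [acijq,pei] -> 9 lines: tndta mmb eaut acijq pei uzlt ajhsm dfd ixh
Hunk 4: at line 1 remove [mmb,eaut,acijq] add [cqk] -> 7 lines: tndta cqk pei uzlt ajhsm dfd ixh
Final line 6: dfd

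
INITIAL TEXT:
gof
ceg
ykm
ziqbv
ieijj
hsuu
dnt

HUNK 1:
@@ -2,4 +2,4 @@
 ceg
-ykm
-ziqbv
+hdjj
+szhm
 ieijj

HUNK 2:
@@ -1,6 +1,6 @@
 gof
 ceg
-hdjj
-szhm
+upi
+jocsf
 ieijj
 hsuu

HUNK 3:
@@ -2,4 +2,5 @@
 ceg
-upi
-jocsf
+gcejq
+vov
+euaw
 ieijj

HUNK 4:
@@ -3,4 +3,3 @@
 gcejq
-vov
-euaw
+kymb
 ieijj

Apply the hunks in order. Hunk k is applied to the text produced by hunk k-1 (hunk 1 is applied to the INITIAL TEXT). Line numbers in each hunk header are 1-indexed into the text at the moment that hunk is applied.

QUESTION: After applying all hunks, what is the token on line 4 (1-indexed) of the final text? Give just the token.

Hunk 1: at line 2 remove [ykm,ziqbv] add [hdjj,szhm] -> 7 lines: gof ceg hdjj szhm ieijj hsuu dnt
Hunk 2: at line 1 remove [hdjj,szhm] add [upi,jocsf] -> 7 lines: gof ceg upi jocsf ieijj hsuu dnt
Hunk 3: at line 2 remove [upi,jocsf] add [gcejq,vov,euaw] -> 8 lines: gof ceg gcejq vov euaw ieijj hsuu dnt
Hunk 4: at line 3 remove [vov,euaw] add [kymb] -> 7 lines: gof ceg gcejq kymb ieijj hsuu dnt
Final line 4: kymb

Answer: kymb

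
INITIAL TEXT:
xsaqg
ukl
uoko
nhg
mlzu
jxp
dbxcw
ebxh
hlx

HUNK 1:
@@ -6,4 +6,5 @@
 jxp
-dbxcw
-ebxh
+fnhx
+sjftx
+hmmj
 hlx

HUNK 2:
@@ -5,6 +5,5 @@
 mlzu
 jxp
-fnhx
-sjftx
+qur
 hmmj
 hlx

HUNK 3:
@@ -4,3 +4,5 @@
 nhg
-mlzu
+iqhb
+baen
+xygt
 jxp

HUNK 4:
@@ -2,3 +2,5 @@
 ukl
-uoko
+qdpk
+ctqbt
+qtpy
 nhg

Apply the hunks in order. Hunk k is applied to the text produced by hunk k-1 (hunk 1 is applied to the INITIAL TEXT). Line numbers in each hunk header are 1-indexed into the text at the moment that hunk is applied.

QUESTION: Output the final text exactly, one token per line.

Hunk 1: at line 6 remove [dbxcw,ebxh] add [fnhx,sjftx,hmmj] -> 10 lines: xsaqg ukl uoko nhg mlzu jxp fnhx sjftx hmmj hlx
Hunk 2: at line 5 remove [fnhx,sjftx] add [qur] -> 9 lines: xsaqg ukl uoko nhg mlzu jxp qur hmmj hlx
Hunk 3: at line 4 remove [mlzu] add [iqhb,baen,xygt] -> 11 lines: xsaqg ukl uoko nhg iqhb baen xygt jxp qur hmmj hlx
Hunk 4: at line 2 remove [uoko] add [qdpk,ctqbt,qtpy] -> 13 lines: xsaqg ukl qdpk ctqbt qtpy nhg iqhb baen xygt jxp qur hmmj hlx

Answer: xsaqg
ukl
qdpk
ctqbt
qtpy
nhg
iqhb
baen
xygt
jxp
qur
hmmj
hlx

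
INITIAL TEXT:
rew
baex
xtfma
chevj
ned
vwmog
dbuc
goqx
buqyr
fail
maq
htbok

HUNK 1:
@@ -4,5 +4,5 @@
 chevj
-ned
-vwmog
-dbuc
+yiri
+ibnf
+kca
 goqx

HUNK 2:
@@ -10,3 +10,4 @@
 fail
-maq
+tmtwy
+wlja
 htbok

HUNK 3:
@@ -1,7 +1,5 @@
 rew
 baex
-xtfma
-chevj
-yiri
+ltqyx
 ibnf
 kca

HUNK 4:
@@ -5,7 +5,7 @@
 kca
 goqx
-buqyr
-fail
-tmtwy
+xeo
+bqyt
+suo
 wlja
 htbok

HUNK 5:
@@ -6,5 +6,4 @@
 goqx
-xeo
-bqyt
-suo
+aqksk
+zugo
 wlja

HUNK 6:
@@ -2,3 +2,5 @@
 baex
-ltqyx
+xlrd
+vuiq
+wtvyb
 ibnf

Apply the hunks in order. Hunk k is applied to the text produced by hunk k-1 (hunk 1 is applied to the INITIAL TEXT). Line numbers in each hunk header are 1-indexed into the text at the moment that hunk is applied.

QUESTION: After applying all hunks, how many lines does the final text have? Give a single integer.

Hunk 1: at line 4 remove [ned,vwmog,dbuc] add [yiri,ibnf,kca] -> 12 lines: rew baex xtfma chevj yiri ibnf kca goqx buqyr fail maq htbok
Hunk 2: at line 10 remove [maq] add [tmtwy,wlja] -> 13 lines: rew baex xtfma chevj yiri ibnf kca goqx buqyr fail tmtwy wlja htbok
Hunk 3: at line 1 remove [xtfma,chevj,yiri] add [ltqyx] -> 11 lines: rew baex ltqyx ibnf kca goqx buqyr fail tmtwy wlja htbok
Hunk 4: at line 5 remove [buqyr,fail,tmtwy] add [xeo,bqyt,suo] -> 11 lines: rew baex ltqyx ibnf kca goqx xeo bqyt suo wlja htbok
Hunk 5: at line 6 remove [xeo,bqyt,suo] add [aqksk,zugo] -> 10 lines: rew baex ltqyx ibnf kca goqx aqksk zugo wlja htbok
Hunk 6: at line 2 remove [ltqyx] add [xlrd,vuiq,wtvyb] -> 12 lines: rew baex xlrd vuiq wtvyb ibnf kca goqx aqksk zugo wlja htbok
Final line count: 12

Answer: 12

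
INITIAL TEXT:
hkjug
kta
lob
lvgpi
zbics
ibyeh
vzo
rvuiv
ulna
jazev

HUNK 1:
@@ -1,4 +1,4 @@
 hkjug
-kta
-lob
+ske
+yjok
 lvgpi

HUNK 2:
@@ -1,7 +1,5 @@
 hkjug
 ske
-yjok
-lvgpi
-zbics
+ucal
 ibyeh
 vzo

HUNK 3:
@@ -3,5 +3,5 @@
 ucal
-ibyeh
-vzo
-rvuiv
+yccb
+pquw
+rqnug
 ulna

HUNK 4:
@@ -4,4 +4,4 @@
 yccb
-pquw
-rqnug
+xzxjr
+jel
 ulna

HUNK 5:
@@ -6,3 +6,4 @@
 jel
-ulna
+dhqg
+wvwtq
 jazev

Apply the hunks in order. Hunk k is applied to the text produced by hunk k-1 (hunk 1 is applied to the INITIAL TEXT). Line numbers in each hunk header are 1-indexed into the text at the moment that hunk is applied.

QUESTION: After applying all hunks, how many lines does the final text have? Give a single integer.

Answer: 9

Derivation:
Hunk 1: at line 1 remove [kta,lob] add [ske,yjok] -> 10 lines: hkjug ske yjok lvgpi zbics ibyeh vzo rvuiv ulna jazev
Hunk 2: at line 1 remove [yjok,lvgpi,zbics] add [ucal] -> 8 lines: hkjug ske ucal ibyeh vzo rvuiv ulna jazev
Hunk 3: at line 3 remove [ibyeh,vzo,rvuiv] add [yccb,pquw,rqnug] -> 8 lines: hkjug ske ucal yccb pquw rqnug ulna jazev
Hunk 4: at line 4 remove [pquw,rqnug] add [xzxjr,jel] -> 8 lines: hkjug ske ucal yccb xzxjr jel ulna jazev
Hunk 5: at line 6 remove [ulna] add [dhqg,wvwtq] -> 9 lines: hkjug ske ucal yccb xzxjr jel dhqg wvwtq jazev
Final line count: 9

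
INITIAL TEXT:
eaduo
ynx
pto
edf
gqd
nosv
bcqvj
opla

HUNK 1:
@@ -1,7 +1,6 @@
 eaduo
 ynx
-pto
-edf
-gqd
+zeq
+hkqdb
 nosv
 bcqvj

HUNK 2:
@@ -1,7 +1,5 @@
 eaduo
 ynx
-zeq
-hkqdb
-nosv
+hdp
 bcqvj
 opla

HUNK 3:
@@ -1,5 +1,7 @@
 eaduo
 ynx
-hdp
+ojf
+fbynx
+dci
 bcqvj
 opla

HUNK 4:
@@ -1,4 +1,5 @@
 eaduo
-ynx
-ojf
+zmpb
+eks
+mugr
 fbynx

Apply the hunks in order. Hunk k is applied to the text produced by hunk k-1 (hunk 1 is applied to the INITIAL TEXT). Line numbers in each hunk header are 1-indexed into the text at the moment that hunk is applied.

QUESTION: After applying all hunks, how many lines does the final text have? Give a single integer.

Answer: 8

Derivation:
Hunk 1: at line 1 remove [pto,edf,gqd] add [zeq,hkqdb] -> 7 lines: eaduo ynx zeq hkqdb nosv bcqvj opla
Hunk 2: at line 1 remove [zeq,hkqdb,nosv] add [hdp] -> 5 lines: eaduo ynx hdp bcqvj opla
Hunk 3: at line 1 remove [hdp] add [ojf,fbynx,dci] -> 7 lines: eaduo ynx ojf fbynx dci bcqvj opla
Hunk 4: at line 1 remove [ynx,ojf] add [zmpb,eks,mugr] -> 8 lines: eaduo zmpb eks mugr fbynx dci bcqvj opla
Final line count: 8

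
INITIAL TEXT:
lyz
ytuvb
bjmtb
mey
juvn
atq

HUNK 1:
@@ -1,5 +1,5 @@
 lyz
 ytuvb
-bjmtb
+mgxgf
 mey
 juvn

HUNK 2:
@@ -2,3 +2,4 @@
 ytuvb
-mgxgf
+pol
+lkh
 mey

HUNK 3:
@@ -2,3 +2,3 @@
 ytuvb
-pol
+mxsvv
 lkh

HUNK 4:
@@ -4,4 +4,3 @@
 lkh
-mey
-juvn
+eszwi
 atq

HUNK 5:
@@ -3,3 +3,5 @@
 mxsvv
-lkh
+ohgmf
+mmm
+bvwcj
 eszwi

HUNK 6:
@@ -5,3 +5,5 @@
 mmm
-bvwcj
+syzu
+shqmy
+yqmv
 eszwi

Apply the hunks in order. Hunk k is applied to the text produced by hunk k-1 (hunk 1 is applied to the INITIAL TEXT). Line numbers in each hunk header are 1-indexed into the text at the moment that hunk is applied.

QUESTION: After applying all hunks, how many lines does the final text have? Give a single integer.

Answer: 10

Derivation:
Hunk 1: at line 1 remove [bjmtb] add [mgxgf] -> 6 lines: lyz ytuvb mgxgf mey juvn atq
Hunk 2: at line 2 remove [mgxgf] add [pol,lkh] -> 7 lines: lyz ytuvb pol lkh mey juvn atq
Hunk 3: at line 2 remove [pol] add [mxsvv] -> 7 lines: lyz ytuvb mxsvv lkh mey juvn atq
Hunk 4: at line 4 remove [mey,juvn] add [eszwi] -> 6 lines: lyz ytuvb mxsvv lkh eszwi atq
Hunk 5: at line 3 remove [lkh] add [ohgmf,mmm,bvwcj] -> 8 lines: lyz ytuvb mxsvv ohgmf mmm bvwcj eszwi atq
Hunk 6: at line 5 remove [bvwcj] add [syzu,shqmy,yqmv] -> 10 lines: lyz ytuvb mxsvv ohgmf mmm syzu shqmy yqmv eszwi atq
Final line count: 10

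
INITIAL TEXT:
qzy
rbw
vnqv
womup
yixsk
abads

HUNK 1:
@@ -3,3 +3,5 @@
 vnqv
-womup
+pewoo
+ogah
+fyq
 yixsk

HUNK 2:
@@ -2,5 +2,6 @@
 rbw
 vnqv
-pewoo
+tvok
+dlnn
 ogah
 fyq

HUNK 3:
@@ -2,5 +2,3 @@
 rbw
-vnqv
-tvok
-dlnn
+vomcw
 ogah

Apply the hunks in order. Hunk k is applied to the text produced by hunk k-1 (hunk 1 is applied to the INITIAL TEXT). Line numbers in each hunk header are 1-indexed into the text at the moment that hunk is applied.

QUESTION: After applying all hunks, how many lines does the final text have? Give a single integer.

Hunk 1: at line 3 remove [womup] add [pewoo,ogah,fyq] -> 8 lines: qzy rbw vnqv pewoo ogah fyq yixsk abads
Hunk 2: at line 2 remove [pewoo] add [tvok,dlnn] -> 9 lines: qzy rbw vnqv tvok dlnn ogah fyq yixsk abads
Hunk 3: at line 2 remove [vnqv,tvok,dlnn] add [vomcw] -> 7 lines: qzy rbw vomcw ogah fyq yixsk abads
Final line count: 7

Answer: 7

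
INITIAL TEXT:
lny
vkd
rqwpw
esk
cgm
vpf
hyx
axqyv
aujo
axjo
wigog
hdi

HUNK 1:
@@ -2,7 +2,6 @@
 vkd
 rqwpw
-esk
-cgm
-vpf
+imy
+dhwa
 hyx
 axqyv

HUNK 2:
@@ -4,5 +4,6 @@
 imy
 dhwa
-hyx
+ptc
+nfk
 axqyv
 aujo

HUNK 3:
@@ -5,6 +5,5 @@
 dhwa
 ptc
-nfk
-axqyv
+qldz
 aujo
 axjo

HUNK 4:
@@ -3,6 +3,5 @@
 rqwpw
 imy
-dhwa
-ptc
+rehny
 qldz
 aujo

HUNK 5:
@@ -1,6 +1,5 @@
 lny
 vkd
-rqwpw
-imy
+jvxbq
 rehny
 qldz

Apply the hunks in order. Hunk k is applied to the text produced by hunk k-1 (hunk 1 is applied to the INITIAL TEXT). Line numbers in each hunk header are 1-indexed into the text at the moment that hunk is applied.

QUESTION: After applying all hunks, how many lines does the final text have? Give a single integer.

Hunk 1: at line 2 remove [esk,cgm,vpf] add [imy,dhwa] -> 11 lines: lny vkd rqwpw imy dhwa hyx axqyv aujo axjo wigog hdi
Hunk 2: at line 4 remove [hyx] add [ptc,nfk] -> 12 lines: lny vkd rqwpw imy dhwa ptc nfk axqyv aujo axjo wigog hdi
Hunk 3: at line 5 remove [nfk,axqyv] add [qldz] -> 11 lines: lny vkd rqwpw imy dhwa ptc qldz aujo axjo wigog hdi
Hunk 4: at line 3 remove [dhwa,ptc] add [rehny] -> 10 lines: lny vkd rqwpw imy rehny qldz aujo axjo wigog hdi
Hunk 5: at line 1 remove [rqwpw,imy] add [jvxbq] -> 9 lines: lny vkd jvxbq rehny qldz aujo axjo wigog hdi
Final line count: 9

Answer: 9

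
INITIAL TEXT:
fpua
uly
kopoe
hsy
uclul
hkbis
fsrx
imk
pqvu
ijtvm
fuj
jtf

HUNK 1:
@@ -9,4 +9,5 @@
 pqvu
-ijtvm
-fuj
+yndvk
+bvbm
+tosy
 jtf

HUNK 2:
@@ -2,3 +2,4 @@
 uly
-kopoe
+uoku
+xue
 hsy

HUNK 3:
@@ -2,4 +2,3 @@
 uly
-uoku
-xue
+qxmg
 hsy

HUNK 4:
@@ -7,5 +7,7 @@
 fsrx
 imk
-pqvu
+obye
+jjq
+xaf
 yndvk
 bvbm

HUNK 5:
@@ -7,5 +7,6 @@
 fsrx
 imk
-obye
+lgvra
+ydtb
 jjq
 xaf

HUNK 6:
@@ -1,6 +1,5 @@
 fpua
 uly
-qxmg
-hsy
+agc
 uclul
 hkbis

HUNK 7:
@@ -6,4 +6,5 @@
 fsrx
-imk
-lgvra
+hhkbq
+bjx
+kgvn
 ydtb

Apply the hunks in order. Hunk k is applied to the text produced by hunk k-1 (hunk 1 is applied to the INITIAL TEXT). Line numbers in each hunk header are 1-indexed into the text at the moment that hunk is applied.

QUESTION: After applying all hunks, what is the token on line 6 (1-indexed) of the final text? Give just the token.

Hunk 1: at line 9 remove [ijtvm,fuj] add [yndvk,bvbm,tosy] -> 13 lines: fpua uly kopoe hsy uclul hkbis fsrx imk pqvu yndvk bvbm tosy jtf
Hunk 2: at line 2 remove [kopoe] add [uoku,xue] -> 14 lines: fpua uly uoku xue hsy uclul hkbis fsrx imk pqvu yndvk bvbm tosy jtf
Hunk 3: at line 2 remove [uoku,xue] add [qxmg] -> 13 lines: fpua uly qxmg hsy uclul hkbis fsrx imk pqvu yndvk bvbm tosy jtf
Hunk 4: at line 7 remove [pqvu] add [obye,jjq,xaf] -> 15 lines: fpua uly qxmg hsy uclul hkbis fsrx imk obye jjq xaf yndvk bvbm tosy jtf
Hunk 5: at line 7 remove [obye] add [lgvra,ydtb] -> 16 lines: fpua uly qxmg hsy uclul hkbis fsrx imk lgvra ydtb jjq xaf yndvk bvbm tosy jtf
Hunk 6: at line 1 remove [qxmg,hsy] add [agc] -> 15 lines: fpua uly agc uclul hkbis fsrx imk lgvra ydtb jjq xaf yndvk bvbm tosy jtf
Hunk 7: at line 6 remove [imk,lgvra] add [hhkbq,bjx,kgvn] -> 16 lines: fpua uly agc uclul hkbis fsrx hhkbq bjx kgvn ydtb jjq xaf yndvk bvbm tosy jtf
Final line 6: fsrx

Answer: fsrx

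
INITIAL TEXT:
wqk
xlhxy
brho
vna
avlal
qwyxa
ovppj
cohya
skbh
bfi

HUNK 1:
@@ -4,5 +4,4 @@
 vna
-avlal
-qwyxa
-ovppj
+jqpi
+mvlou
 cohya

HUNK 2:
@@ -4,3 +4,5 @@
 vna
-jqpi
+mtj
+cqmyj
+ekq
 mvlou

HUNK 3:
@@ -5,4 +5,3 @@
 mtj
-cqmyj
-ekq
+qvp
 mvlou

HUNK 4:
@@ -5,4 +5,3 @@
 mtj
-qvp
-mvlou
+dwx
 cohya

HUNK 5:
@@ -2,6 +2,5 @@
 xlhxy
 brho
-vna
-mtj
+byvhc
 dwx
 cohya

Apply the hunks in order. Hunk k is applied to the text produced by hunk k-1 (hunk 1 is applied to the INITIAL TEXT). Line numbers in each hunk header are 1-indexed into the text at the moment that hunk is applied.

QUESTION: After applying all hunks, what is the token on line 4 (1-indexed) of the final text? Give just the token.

Answer: byvhc

Derivation:
Hunk 1: at line 4 remove [avlal,qwyxa,ovppj] add [jqpi,mvlou] -> 9 lines: wqk xlhxy brho vna jqpi mvlou cohya skbh bfi
Hunk 2: at line 4 remove [jqpi] add [mtj,cqmyj,ekq] -> 11 lines: wqk xlhxy brho vna mtj cqmyj ekq mvlou cohya skbh bfi
Hunk 3: at line 5 remove [cqmyj,ekq] add [qvp] -> 10 lines: wqk xlhxy brho vna mtj qvp mvlou cohya skbh bfi
Hunk 4: at line 5 remove [qvp,mvlou] add [dwx] -> 9 lines: wqk xlhxy brho vna mtj dwx cohya skbh bfi
Hunk 5: at line 2 remove [vna,mtj] add [byvhc] -> 8 lines: wqk xlhxy brho byvhc dwx cohya skbh bfi
Final line 4: byvhc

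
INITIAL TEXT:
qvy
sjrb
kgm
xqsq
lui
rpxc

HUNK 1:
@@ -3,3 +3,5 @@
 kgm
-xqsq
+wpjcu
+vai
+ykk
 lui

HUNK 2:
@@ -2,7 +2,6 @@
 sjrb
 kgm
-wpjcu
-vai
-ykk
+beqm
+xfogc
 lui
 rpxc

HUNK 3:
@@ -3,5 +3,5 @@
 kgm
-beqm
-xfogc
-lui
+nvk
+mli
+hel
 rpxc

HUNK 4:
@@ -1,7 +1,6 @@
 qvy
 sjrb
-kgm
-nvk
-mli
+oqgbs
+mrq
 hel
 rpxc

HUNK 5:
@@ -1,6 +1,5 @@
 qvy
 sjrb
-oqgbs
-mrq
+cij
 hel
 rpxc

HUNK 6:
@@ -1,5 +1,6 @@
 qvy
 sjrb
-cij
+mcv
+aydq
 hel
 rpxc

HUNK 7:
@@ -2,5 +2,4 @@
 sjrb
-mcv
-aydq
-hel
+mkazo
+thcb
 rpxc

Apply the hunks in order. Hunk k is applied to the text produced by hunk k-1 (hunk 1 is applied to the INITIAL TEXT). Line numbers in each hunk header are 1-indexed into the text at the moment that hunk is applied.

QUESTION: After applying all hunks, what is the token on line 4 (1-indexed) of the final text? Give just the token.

Answer: thcb

Derivation:
Hunk 1: at line 3 remove [xqsq] add [wpjcu,vai,ykk] -> 8 lines: qvy sjrb kgm wpjcu vai ykk lui rpxc
Hunk 2: at line 2 remove [wpjcu,vai,ykk] add [beqm,xfogc] -> 7 lines: qvy sjrb kgm beqm xfogc lui rpxc
Hunk 3: at line 3 remove [beqm,xfogc,lui] add [nvk,mli,hel] -> 7 lines: qvy sjrb kgm nvk mli hel rpxc
Hunk 4: at line 1 remove [kgm,nvk,mli] add [oqgbs,mrq] -> 6 lines: qvy sjrb oqgbs mrq hel rpxc
Hunk 5: at line 1 remove [oqgbs,mrq] add [cij] -> 5 lines: qvy sjrb cij hel rpxc
Hunk 6: at line 1 remove [cij] add [mcv,aydq] -> 6 lines: qvy sjrb mcv aydq hel rpxc
Hunk 7: at line 2 remove [mcv,aydq,hel] add [mkazo,thcb] -> 5 lines: qvy sjrb mkazo thcb rpxc
Final line 4: thcb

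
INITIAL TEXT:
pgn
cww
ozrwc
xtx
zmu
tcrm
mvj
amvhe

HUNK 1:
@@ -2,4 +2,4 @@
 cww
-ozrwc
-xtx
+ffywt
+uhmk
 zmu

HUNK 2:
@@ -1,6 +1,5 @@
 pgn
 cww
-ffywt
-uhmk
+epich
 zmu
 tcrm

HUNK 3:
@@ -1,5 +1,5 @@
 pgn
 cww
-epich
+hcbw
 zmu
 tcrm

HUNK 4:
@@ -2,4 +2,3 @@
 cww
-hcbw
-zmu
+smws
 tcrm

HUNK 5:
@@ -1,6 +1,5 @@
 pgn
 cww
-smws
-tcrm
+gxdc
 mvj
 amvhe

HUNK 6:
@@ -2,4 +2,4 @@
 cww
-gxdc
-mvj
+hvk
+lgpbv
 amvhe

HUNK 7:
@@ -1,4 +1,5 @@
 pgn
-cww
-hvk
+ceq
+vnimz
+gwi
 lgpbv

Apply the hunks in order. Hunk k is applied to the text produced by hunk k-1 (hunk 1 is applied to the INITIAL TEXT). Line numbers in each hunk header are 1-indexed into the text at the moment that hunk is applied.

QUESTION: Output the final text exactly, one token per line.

Hunk 1: at line 2 remove [ozrwc,xtx] add [ffywt,uhmk] -> 8 lines: pgn cww ffywt uhmk zmu tcrm mvj amvhe
Hunk 2: at line 1 remove [ffywt,uhmk] add [epich] -> 7 lines: pgn cww epich zmu tcrm mvj amvhe
Hunk 3: at line 1 remove [epich] add [hcbw] -> 7 lines: pgn cww hcbw zmu tcrm mvj amvhe
Hunk 4: at line 2 remove [hcbw,zmu] add [smws] -> 6 lines: pgn cww smws tcrm mvj amvhe
Hunk 5: at line 1 remove [smws,tcrm] add [gxdc] -> 5 lines: pgn cww gxdc mvj amvhe
Hunk 6: at line 2 remove [gxdc,mvj] add [hvk,lgpbv] -> 5 lines: pgn cww hvk lgpbv amvhe
Hunk 7: at line 1 remove [cww,hvk] add [ceq,vnimz,gwi] -> 6 lines: pgn ceq vnimz gwi lgpbv amvhe

Answer: pgn
ceq
vnimz
gwi
lgpbv
amvhe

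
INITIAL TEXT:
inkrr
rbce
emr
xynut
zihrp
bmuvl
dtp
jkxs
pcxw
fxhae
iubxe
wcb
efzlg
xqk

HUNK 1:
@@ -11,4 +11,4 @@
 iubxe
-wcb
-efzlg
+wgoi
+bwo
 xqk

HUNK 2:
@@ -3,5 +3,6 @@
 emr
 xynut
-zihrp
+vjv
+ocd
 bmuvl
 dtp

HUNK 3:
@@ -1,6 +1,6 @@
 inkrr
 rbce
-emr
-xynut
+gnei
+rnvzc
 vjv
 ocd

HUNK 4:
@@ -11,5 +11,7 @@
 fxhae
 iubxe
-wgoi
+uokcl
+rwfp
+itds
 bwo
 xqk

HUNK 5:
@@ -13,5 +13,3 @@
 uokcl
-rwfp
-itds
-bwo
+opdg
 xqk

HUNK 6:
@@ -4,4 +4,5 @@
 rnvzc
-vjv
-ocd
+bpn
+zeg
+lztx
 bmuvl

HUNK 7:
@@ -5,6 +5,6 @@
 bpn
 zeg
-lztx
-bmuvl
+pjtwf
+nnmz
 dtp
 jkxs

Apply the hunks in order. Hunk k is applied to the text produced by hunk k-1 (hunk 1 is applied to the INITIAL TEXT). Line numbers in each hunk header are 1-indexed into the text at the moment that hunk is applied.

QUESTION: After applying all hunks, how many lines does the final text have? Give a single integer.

Hunk 1: at line 11 remove [wcb,efzlg] add [wgoi,bwo] -> 14 lines: inkrr rbce emr xynut zihrp bmuvl dtp jkxs pcxw fxhae iubxe wgoi bwo xqk
Hunk 2: at line 3 remove [zihrp] add [vjv,ocd] -> 15 lines: inkrr rbce emr xynut vjv ocd bmuvl dtp jkxs pcxw fxhae iubxe wgoi bwo xqk
Hunk 3: at line 1 remove [emr,xynut] add [gnei,rnvzc] -> 15 lines: inkrr rbce gnei rnvzc vjv ocd bmuvl dtp jkxs pcxw fxhae iubxe wgoi bwo xqk
Hunk 4: at line 11 remove [wgoi] add [uokcl,rwfp,itds] -> 17 lines: inkrr rbce gnei rnvzc vjv ocd bmuvl dtp jkxs pcxw fxhae iubxe uokcl rwfp itds bwo xqk
Hunk 5: at line 13 remove [rwfp,itds,bwo] add [opdg] -> 15 lines: inkrr rbce gnei rnvzc vjv ocd bmuvl dtp jkxs pcxw fxhae iubxe uokcl opdg xqk
Hunk 6: at line 4 remove [vjv,ocd] add [bpn,zeg,lztx] -> 16 lines: inkrr rbce gnei rnvzc bpn zeg lztx bmuvl dtp jkxs pcxw fxhae iubxe uokcl opdg xqk
Hunk 7: at line 5 remove [lztx,bmuvl] add [pjtwf,nnmz] -> 16 lines: inkrr rbce gnei rnvzc bpn zeg pjtwf nnmz dtp jkxs pcxw fxhae iubxe uokcl opdg xqk
Final line count: 16

Answer: 16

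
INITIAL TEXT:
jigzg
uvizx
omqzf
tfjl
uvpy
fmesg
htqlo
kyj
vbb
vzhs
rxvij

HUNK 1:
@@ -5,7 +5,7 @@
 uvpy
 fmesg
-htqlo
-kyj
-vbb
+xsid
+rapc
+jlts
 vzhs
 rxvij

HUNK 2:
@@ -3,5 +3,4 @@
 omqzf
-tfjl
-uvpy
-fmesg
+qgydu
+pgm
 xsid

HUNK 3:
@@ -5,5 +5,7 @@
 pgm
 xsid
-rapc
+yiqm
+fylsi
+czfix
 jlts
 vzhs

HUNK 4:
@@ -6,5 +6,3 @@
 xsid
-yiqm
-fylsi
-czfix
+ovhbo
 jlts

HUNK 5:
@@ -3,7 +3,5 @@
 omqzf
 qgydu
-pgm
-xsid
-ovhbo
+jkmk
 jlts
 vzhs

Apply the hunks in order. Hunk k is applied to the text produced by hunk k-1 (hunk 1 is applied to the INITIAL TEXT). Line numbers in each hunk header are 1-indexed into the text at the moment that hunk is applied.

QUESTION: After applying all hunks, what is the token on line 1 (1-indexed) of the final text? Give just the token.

Hunk 1: at line 5 remove [htqlo,kyj,vbb] add [xsid,rapc,jlts] -> 11 lines: jigzg uvizx omqzf tfjl uvpy fmesg xsid rapc jlts vzhs rxvij
Hunk 2: at line 3 remove [tfjl,uvpy,fmesg] add [qgydu,pgm] -> 10 lines: jigzg uvizx omqzf qgydu pgm xsid rapc jlts vzhs rxvij
Hunk 3: at line 5 remove [rapc] add [yiqm,fylsi,czfix] -> 12 lines: jigzg uvizx omqzf qgydu pgm xsid yiqm fylsi czfix jlts vzhs rxvij
Hunk 4: at line 6 remove [yiqm,fylsi,czfix] add [ovhbo] -> 10 lines: jigzg uvizx omqzf qgydu pgm xsid ovhbo jlts vzhs rxvij
Hunk 5: at line 3 remove [pgm,xsid,ovhbo] add [jkmk] -> 8 lines: jigzg uvizx omqzf qgydu jkmk jlts vzhs rxvij
Final line 1: jigzg

Answer: jigzg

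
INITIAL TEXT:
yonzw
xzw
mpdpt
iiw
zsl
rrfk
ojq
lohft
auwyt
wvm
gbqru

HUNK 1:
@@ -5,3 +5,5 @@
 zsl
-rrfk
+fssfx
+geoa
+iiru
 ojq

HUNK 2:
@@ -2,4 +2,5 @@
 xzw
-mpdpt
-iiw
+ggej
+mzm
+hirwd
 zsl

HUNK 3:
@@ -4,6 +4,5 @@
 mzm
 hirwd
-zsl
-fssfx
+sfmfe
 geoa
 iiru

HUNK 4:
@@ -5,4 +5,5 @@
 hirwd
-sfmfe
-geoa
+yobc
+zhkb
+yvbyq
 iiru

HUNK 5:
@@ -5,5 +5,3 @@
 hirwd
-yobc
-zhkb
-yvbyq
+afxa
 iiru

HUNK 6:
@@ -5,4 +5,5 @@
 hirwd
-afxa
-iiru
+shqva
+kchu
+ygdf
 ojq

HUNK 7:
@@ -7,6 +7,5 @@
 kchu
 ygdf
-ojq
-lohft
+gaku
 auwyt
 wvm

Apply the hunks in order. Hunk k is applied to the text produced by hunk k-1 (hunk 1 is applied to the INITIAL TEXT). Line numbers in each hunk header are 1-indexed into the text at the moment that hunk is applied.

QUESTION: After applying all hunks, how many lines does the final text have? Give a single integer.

Answer: 12

Derivation:
Hunk 1: at line 5 remove [rrfk] add [fssfx,geoa,iiru] -> 13 lines: yonzw xzw mpdpt iiw zsl fssfx geoa iiru ojq lohft auwyt wvm gbqru
Hunk 2: at line 2 remove [mpdpt,iiw] add [ggej,mzm,hirwd] -> 14 lines: yonzw xzw ggej mzm hirwd zsl fssfx geoa iiru ojq lohft auwyt wvm gbqru
Hunk 3: at line 4 remove [zsl,fssfx] add [sfmfe] -> 13 lines: yonzw xzw ggej mzm hirwd sfmfe geoa iiru ojq lohft auwyt wvm gbqru
Hunk 4: at line 5 remove [sfmfe,geoa] add [yobc,zhkb,yvbyq] -> 14 lines: yonzw xzw ggej mzm hirwd yobc zhkb yvbyq iiru ojq lohft auwyt wvm gbqru
Hunk 5: at line 5 remove [yobc,zhkb,yvbyq] add [afxa] -> 12 lines: yonzw xzw ggej mzm hirwd afxa iiru ojq lohft auwyt wvm gbqru
Hunk 6: at line 5 remove [afxa,iiru] add [shqva,kchu,ygdf] -> 13 lines: yonzw xzw ggej mzm hirwd shqva kchu ygdf ojq lohft auwyt wvm gbqru
Hunk 7: at line 7 remove [ojq,lohft] add [gaku] -> 12 lines: yonzw xzw ggej mzm hirwd shqva kchu ygdf gaku auwyt wvm gbqru
Final line count: 12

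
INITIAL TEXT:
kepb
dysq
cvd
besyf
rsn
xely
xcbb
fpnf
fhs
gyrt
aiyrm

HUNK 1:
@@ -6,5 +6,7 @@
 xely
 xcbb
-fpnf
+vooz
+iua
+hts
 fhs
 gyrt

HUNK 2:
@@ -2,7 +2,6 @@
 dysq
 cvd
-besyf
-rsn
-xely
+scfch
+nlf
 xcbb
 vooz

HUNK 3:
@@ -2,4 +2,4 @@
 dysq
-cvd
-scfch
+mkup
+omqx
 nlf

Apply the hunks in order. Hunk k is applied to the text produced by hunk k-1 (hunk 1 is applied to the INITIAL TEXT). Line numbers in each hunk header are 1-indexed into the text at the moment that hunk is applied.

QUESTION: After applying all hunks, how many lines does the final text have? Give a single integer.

Answer: 12

Derivation:
Hunk 1: at line 6 remove [fpnf] add [vooz,iua,hts] -> 13 lines: kepb dysq cvd besyf rsn xely xcbb vooz iua hts fhs gyrt aiyrm
Hunk 2: at line 2 remove [besyf,rsn,xely] add [scfch,nlf] -> 12 lines: kepb dysq cvd scfch nlf xcbb vooz iua hts fhs gyrt aiyrm
Hunk 3: at line 2 remove [cvd,scfch] add [mkup,omqx] -> 12 lines: kepb dysq mkup omqx nlf xcbb vooz iua hts fhs gyrt aiyrm
Final line count: 12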